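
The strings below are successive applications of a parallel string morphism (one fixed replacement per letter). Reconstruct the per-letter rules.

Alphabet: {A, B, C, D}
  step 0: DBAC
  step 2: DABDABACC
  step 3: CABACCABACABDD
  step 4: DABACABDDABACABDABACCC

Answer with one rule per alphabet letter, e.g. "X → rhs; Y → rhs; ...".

  step 3 ⇒ step 4: CABACCABACABDD ⇒ D·AB·AC·AB·D·D·AB·AC·AB·D·AB·AC·C·C
    A ↦ AB
    B ↦ AC
    C ↦ D
    D ↦ C

A->AB, B->AC, C->D, D->C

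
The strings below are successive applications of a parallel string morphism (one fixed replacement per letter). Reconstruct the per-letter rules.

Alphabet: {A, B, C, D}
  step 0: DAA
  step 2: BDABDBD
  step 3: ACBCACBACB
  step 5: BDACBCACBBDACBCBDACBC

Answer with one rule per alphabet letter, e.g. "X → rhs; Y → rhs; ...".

  step 2 ⇒ step 3: BDABDBD ⇒ A·CB·C·A·CB·A·CB
    A ↦ C
    B ↦ A
    D ↦ CB
    C ↦ BD  (constrained at step 3)

A->C, B->A, C->BD, D->CB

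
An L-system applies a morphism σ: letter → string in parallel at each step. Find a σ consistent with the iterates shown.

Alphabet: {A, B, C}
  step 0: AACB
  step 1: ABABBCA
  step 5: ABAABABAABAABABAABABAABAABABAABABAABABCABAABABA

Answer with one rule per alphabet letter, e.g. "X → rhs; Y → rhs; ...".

  step 0 ⇒ step 1: AACB ⇒ AB·AB·BC·A
    A ↦ AB
    B ↦ A
    C ↦ BC

A->AB, B->A, C->BC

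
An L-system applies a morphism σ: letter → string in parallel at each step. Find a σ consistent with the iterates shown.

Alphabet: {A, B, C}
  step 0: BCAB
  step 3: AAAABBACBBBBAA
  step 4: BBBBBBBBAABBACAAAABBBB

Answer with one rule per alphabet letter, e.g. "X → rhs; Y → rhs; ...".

A->BB, B->A, C->AC

  step 3 ⇒ step 4: AAAABBACBBBBAA ⇒ BB·BB·BB·BB·A·A·BB·AC·A·A·A·A·BB·BB
    A ↦ BB
    B ↦ A
    C ↦ AC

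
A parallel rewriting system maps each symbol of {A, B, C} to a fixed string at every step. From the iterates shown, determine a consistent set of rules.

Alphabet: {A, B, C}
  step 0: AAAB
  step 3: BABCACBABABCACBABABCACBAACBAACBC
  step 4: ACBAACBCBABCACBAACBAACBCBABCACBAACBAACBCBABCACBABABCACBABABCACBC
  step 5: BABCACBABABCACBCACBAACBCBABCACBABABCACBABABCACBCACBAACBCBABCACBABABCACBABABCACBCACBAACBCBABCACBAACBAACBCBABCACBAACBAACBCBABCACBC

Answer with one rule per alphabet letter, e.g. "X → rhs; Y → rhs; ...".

A->BA, B->AC, C->BC

  step 4 ⇒ step 5: ACBAACBCBABCACBAACBAACBCBABCACBAACBAACBCBABCACBABABCACBABABCACBC ⇒ BA·BC·AC·BA·BA·BC·AC·BC·AC·BA·AC·BC·BA·BC·AC·BA·BA·BC·AC·BA·BA·BC·AC·BC·AC·BA·AC·BC·BA·BC·AC·BA·BA·BC·AC·BA·BA·BC·AC·BC·AC·BA·AC·BC·BA·BC·AC·BA·AC·BA·AC·BC·BA·BC·AC·BA·AC·BA·AC·BC·BA·BC·AC·BC
    A ↦ BA
    B ↦ AC
    C ↦ BC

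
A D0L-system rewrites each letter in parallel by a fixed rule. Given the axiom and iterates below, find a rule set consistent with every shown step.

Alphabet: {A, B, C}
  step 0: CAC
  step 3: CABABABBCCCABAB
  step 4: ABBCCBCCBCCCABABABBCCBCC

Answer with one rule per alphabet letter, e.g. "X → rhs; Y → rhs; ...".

  step 3 ⇒ step 4: CABABABBCCCABAB ⇒ AB·BC·C·BC·C·BC·C·C·AB·AB·AB·BC·C·BC·C
    A ↦ BC
    B ↦ C
    C ↦ AB

A->BC, B->C, C->AB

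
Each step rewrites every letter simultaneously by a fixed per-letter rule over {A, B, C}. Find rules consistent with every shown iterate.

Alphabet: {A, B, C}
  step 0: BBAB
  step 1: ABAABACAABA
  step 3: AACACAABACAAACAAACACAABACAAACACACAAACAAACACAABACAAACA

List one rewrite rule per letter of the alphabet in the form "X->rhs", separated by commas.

A->CA, B->ABA, C->AA

  step 0 ⇒ step 1: BBAB ⇒ ABA·ABA·CA·ABA
    A ↦ CA
    B ↦ ABA
    C ↦ AA  (constrained at step 1)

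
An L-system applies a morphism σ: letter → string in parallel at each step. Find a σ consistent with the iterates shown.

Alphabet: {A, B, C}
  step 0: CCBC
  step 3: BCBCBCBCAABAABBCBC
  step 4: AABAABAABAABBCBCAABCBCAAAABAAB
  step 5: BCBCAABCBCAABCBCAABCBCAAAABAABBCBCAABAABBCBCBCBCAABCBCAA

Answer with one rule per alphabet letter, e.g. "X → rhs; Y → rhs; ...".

A->BC, B->AA, C->B

  step 4 ⇒ step 5: AABAABAABAABBCBCAABCBCAAAABAAB ⇒ BC·BC·AA·BC·BC·AA·BC·BC·AA·BC·BC·AA·AA·B·AA·B·BC·BC·AA·B·AA·B·BC·BC·BC·BC·AA·BC·BC·AA
    A ↦ BC
    B ↦ AA
    C ↦ B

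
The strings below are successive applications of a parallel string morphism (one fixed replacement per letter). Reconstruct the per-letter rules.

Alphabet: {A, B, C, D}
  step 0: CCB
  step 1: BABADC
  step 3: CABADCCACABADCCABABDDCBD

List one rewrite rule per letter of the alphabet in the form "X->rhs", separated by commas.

A->BD, B->DC, C->BA, D->CA

  step 0 ⇒ step 1: CCB ⇒ BA·BA·DC
    B ↦ DC
    C ↦ BA
    A ↦ BD  (constrained at step 1)
    D ↦ CA  (constrained at step 1)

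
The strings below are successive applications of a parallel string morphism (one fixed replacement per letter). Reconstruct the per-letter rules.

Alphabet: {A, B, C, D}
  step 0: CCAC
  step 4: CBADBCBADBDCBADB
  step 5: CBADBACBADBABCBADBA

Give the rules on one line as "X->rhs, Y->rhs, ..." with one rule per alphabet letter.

A->D, B->A, C->CB, D->B

  step 4 ⇒ step 5: CBADBCBADBDCBADB ⇒ CB·A·D·B·A·CB·A·D·B·A·B·CB·A·D·B·A
    A ↦ D
    B ↦ A
    C ↦ CB
    D ↦ B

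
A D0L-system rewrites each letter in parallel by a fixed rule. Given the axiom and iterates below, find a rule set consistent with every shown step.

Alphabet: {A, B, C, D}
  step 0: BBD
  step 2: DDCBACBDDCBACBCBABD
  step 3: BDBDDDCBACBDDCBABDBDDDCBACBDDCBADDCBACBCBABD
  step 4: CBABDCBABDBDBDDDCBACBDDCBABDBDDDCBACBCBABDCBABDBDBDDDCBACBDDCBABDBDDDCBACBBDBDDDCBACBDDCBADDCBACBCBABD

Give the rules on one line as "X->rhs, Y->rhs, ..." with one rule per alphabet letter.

A->CB, B->CBA, C->DD, D->BD

  step 3 ⇒ step 4: BDBDDDCBACBDDCBABDBDDDCBACBDDCBADDCBACBCBABD ⇒ CBA·BD·CBA·BD·BD·BD·DD·CBA·CB·DD·CBA·BD·BD·DD·CBA·CB·CBA·BD·CBA·BD·BD·BD·DD·CBA·CB·DD·CBA·BD·BD·DD·CBA·CB·BD·BD·DD·CBA·CB·DD·CBA·DD·CBA·CB·CBA·BD
    A ↦ CB
    B ↦ CBA
    C ↦ DD
    D ↦ BD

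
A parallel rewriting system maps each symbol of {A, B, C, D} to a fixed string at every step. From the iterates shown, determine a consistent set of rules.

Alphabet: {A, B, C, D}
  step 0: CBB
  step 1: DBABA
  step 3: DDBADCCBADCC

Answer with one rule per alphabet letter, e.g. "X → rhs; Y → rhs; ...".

  step 0 ⇒ step 1: CBB ⇒ D·BA·BA
    B ↦ BA
    C ↦ D
    A ↦ D  (constrained at step 1)
    D ↦ CC  (constrained at step 1)

A->D, B->BA, C->D, D->CC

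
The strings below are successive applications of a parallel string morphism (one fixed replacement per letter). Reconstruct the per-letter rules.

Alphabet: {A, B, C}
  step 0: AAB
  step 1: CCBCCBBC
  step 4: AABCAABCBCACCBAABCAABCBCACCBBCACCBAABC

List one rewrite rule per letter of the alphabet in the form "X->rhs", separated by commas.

A->CCB, B->BC, C->A

  step 0 ⇒ step 1: AAB ⇒ CCB·CCB·BC
    A ↦ CCB
    B ↦ BC
    C ↦ A  (constrained at step 1)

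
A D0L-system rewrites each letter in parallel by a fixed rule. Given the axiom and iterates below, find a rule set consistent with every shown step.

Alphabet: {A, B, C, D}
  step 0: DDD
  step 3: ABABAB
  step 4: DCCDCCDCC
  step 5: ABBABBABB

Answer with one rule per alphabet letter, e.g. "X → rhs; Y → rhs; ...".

  step 4 ⇒ step 5: DCCDCCDCC ⇒ A·B·B·A·B·B·A·B·B
    C ↦ B
    D ↦ A
  step 3 ⇒ step 4: ABABAB ⇒ DC·C·DC·C·DC·C
    A ↦ DC
  step 3 ⇒ step 4: ABABAB ⇒ DC·C·DC·C·DC·C
    B ↦ C

A->DC, B->C, C->B, D->A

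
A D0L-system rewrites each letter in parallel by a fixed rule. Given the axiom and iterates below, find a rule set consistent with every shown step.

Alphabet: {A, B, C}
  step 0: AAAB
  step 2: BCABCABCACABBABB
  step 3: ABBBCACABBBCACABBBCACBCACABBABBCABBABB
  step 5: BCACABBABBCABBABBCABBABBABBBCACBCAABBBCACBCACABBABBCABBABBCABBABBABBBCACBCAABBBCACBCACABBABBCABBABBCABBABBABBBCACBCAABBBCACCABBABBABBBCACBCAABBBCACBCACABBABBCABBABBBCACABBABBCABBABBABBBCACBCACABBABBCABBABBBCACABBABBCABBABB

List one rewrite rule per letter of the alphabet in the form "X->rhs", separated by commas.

A->C, B->ABB, C->BCA

  step 2 ⇒ step 3: BCABCABCACABBABB ⇒ ABB·BCA·C·ABB·BCA·C·ABB·BCA·C·BCA·C·ABB·ABB·C·ABB·ABB
    A ↦ C
    B ↦ ABB
    C ↦ BCA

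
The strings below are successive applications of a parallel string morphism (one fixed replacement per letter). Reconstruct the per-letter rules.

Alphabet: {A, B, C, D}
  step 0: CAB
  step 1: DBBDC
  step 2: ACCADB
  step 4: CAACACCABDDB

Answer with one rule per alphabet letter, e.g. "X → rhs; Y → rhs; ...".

A->BD, B->C, C->DB, D->A

  step 1 ⇒ step 2: DBBDC ⇒ A·C·C·A·DB
    B ↦ C
    C ↦ DB
    D ↦ A
  step 0 ⇒ step 1: CAB ⇒ DB·BD·C
    A ↦ BD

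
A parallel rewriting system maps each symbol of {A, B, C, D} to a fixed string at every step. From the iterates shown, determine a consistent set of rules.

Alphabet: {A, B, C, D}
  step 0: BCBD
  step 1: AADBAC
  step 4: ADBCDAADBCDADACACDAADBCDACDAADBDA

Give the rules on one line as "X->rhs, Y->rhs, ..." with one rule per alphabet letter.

A->DA, B->A, C->ADB, D->C

  step 0 ⇒ step 1: BCBD ⇒ A·ADB·A·C
    B ↦ A
    C ↦ ADB
    D ↦ C
    A ↦ DA  (constrained at step 1)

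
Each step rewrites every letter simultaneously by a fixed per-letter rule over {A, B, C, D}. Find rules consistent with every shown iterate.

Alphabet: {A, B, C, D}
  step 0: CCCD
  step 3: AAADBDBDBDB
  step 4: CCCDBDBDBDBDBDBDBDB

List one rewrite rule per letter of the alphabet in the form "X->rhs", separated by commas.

  step 3 ⇒ step 4: AAADBDBDBDB ⇒ C·C·C·DB·DB·DB·DB·DB·DB·DB·DB
    A ↦ C
    B ↦ DB
    D ↦ DB
    C ↦ A  (constrained at step 0)

A->C, B->DB, C->A, D->DB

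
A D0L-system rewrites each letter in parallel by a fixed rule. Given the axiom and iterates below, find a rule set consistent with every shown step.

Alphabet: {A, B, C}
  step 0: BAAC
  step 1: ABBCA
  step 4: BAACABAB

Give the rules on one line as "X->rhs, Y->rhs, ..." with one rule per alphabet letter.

  step 0 ⇒ step 1: BAAC ⇒ A·B·B·CA
    A ↦ B
    B ↦ A
    C ↦ CA

A->B, B->A, C->CA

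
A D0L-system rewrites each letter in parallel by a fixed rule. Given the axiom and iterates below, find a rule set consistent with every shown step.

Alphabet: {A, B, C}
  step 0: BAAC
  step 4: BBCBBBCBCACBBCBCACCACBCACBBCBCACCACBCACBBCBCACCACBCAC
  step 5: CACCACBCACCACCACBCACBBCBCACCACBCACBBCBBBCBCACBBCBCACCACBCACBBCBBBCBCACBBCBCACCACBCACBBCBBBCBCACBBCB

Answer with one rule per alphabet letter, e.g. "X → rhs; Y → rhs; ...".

A->BC, B->CAC, C->B

  step 4 ⇒ step 5: BBCBBBCBCACBBCBCACCACBCACBBCBCACCACBCACBBCBCACCACBCAC ⇒ CAC·CAC·B·CAC·CAC·CAC·B·CAC·B·BC·B·CAC·CAC·B·CAC·B·BC·B·B·BC·B·CAC·B·BC·B·CAC·CAC·B·CAC·B·BC·B·B·BC·B·CAC·B·BC·B·CAC·CAC·B·CAC·B·BC·B·B·BC·B·CAC·B·BC·B
    A ↦ BC
    B ↦ CAC
    C ↦ B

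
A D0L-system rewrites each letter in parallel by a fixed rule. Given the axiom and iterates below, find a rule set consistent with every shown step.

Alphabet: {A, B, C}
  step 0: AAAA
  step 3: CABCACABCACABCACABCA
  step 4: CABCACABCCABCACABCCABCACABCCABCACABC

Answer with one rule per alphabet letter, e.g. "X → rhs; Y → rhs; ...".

  step 3 ⇒ step 4: CABCACABCACABCACABCA ⇒ CAB·C·A·CAB·C·CAB·C·A·CAB·C·CAB·C·A·CAB·C·CAB·C·A·CAB·C
    A ↦ C
    B ↦ A
    C ↦ CAB

A->C, B->A, C->CAB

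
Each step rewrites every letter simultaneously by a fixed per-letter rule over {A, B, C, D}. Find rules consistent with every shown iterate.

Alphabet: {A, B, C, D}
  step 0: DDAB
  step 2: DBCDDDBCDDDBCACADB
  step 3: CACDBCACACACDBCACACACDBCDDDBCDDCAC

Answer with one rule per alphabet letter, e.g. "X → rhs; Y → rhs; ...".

  step 2 ⇒ step 3: DBCDDDBCDDDBCACADB ⇒ CA·C·DB·CA·CA·CA·C·DB·CA·CA·CA·C·DB·CDD·DB·CDD·CA·C
    A ↦ CDD
    B ↦ C
    C ↦ DB
    D ↦ CA

A->CDD, B->C, C->DB, D->CA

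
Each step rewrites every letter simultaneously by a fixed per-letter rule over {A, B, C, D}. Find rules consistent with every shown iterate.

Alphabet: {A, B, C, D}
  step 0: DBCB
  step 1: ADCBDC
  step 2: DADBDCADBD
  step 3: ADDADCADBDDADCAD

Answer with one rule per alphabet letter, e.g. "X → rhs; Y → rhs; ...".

A->D, B->C, C->BD, D->AD

  step 2 ⇒ step 3: DADBDCADBD ⇒ AD·D·AD·C·AD·BD·D·AD·C·AD
    A ↦ D
    B ↦ C
    C ↦ BD
    D ↦ AD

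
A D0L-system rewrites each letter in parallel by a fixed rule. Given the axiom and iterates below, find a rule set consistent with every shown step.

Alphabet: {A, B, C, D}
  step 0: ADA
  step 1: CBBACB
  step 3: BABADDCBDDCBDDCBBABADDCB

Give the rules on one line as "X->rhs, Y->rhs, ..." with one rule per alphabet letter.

  step 0 ⇒ step 1: ADA ⇒ CB·BA·CB
    A ↦ CB
    D ↦ BA
    B ↦ CB  (constrained at step 1)
    C ↦ DD  (constrained at step 1)

A->CB, B->CB, C->DD, D->BA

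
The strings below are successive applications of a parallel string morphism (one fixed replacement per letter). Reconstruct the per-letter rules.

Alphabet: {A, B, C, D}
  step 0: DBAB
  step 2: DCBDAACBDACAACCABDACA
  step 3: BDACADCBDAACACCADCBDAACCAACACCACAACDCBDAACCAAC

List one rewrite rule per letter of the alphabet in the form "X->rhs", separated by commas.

  step 2 ⇒ step 3: DCBDAACBDACAACCABDACA ⇒ BDA·CA·DC·BDA·AC·AC·CA·DC·BDA·AC·CA·AC·AC·CA·CA·AC·DC·BDA·AC·CA·AC
    A ↦ AC
    B ↦ DC
    C ↦ CA
    D ↦ BDA

A->AC, B->DC, C->CA, D->BDA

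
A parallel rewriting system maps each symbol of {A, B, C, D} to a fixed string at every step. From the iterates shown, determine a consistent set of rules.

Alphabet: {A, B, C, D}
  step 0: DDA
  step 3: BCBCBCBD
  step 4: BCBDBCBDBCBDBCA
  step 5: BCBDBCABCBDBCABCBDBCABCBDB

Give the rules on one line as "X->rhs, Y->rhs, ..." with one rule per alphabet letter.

  step 4 ⇒ step 5: BCBDBCBDBCBDBCA ⇒ BC·BD·BC·A·BC·BD·BC·A·BC·BD·BC·A·BC·BD·B
    A ↦ B
    B ↦ BC
    C ↦ BD
    D ↦ A

A->B, B->BC, C->BD, D->A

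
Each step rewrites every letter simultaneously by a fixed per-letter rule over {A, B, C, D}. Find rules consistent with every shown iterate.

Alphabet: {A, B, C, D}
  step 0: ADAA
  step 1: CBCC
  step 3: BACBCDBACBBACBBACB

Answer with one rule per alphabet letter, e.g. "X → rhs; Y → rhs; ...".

  step 0 ⇒ step 1: ADAA ⇒ C·B·C·C
    A ↦ C
    D ↦ B
    B ↦ ACB  (constrained at step 1)
    C ↦ DB  (constrained at step 1)

A->C, B->ACB, C->DB, D->B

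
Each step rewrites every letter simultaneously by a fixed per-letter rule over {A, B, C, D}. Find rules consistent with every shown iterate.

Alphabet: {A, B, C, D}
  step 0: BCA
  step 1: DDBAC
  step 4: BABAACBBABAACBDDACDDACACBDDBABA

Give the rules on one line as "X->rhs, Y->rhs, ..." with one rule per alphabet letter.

  step 0 ⇒ step 1: BCA ⇒ DD·B·AC
    A ↦ AC
    B ↦ DD
    C ↦ B
    D ↦ BA  (constrained at step 1)

A->AC, B->DD, C->B, D->BA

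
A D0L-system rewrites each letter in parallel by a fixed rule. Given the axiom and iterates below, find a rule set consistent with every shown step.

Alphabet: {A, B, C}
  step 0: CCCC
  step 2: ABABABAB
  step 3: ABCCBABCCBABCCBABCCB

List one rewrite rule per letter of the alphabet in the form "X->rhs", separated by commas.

  step 2 ⇒ step 3: ABABABAB ⇒ AB·CCB·AB·CCB·AB·CCB·AB·CCB
    A ↦ AB
    B ↦ CCB
    C ↦ A  (constrained at step 0)

A->AB, B->CCB, C->A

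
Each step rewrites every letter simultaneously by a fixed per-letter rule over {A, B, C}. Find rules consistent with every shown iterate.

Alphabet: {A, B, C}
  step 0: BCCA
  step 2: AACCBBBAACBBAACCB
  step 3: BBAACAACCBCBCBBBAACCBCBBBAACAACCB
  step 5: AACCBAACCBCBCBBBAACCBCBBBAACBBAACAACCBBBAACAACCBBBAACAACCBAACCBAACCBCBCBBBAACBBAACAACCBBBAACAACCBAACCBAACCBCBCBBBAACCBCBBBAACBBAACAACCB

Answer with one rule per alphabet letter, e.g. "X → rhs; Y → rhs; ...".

A->B, B->CB, C->AAC

  step 2 ⇒ step 3: AACCBBBAACBBAACCB ⇒ B·B·AAC·AAC·CB·CB·CB·B·B·AAC·CB·CB·B·B·AAC·AAC·CB
    A ↦ B
    B ↦ CB
    C ↦ AAC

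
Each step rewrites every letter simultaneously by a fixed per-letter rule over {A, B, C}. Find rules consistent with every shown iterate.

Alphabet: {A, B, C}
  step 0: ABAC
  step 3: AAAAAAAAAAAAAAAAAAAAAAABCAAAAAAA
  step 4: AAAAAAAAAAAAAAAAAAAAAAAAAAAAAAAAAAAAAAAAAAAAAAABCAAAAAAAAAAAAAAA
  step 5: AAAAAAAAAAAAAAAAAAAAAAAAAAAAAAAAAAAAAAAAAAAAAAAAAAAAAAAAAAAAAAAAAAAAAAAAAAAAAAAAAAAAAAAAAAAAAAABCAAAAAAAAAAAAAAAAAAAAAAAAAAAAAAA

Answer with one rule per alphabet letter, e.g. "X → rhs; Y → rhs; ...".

A->AA, B->A, C->BCA

  step 4 ⇒ step 5: AAAAAAAAAAAAAAAAAAAAAAAAAAAAAAAAAAAAAAAAAAAAAAABCAAAAAAAAAAAAAAA ⇒ AA·AA·AA·AA·AA·AA·AA·AA·AA·AA·AA·AA·AA·AA·AA·AA·AA·AA·AA·AA·AA·AA·AA·AA·AA·AA·AA·AA·AA·AA·AA·AA·AA·AA·AA·AA·AA·AA·AA·AA·AA·AA·AA·AA·AA·AA·AA·A·BCA·AA·AA·AA·AA·AA·AA·AA·AA·AA·AA·AA·AA·AA·AA·AA
    A ↦ AA
    B ↦ A
    C ↦ BCA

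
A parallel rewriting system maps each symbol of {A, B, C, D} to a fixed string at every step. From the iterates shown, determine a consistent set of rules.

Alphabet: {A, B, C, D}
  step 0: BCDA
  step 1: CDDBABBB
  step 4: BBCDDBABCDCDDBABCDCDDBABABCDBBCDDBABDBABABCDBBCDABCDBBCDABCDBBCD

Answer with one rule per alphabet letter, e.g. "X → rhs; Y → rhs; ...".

A->BB, B->CD, C->DB, D->AB

  step 0 ⇒ step 1: BCDA ⇒ CD·DB·AB·BB
    A ↦ BB
    B ↦ CD
    C ↦ DB
    D ↦ AB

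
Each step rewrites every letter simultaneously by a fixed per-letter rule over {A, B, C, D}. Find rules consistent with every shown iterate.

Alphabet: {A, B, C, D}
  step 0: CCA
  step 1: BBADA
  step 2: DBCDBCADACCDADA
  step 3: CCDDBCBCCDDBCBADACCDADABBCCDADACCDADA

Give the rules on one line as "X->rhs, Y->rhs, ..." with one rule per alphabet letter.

  step 2 ⇒ step 3: DBCDBCADACCDADA ⇒ CCD·DBC·B·CCD·DBC·B·ADA·CCD·ADA·B·B·CCD·ADA·CCD·ADA
    A ↦ ADA
    B ↦ DBC
    C ↦ B
    D ↦ CCD

A->ADA, B->DBC, C->B, D->CCD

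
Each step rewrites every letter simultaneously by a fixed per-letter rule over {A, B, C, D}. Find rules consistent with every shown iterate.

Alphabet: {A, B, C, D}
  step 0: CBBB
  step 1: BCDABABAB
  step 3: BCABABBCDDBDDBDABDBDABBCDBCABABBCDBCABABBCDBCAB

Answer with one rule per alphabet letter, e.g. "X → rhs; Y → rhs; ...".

A->BC, B->AB, C->BCD, D->DBD

  step 0 ⇒ step 1: CBBB ⇒ BCD·AB·AB·AB
    B ↦ AB
    C ↦ BCD
    A ↦ BC  (constrained at step 1)
    D ↦ DBD  (constrained at step 1)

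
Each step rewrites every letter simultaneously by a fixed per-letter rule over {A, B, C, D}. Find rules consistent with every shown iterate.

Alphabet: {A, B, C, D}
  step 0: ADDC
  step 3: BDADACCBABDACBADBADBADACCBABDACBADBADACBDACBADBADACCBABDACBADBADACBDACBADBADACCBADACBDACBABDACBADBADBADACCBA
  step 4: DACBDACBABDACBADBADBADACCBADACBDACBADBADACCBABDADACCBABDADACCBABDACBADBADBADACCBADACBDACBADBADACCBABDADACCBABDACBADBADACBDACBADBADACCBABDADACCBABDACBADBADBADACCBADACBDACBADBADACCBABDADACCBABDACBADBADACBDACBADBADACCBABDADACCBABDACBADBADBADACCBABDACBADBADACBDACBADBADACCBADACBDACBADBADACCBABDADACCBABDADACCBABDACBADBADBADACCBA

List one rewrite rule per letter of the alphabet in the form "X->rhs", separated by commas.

A->CBA, B->DAC, C->DBA, D->BDA

  step 3 ⇒ step 4: BDADACCBABDACBADBADBADACCBABDACBADBADACBDACBADBADACCBABDACBADBADACBDACBADBADACCBADACBDACBABDACBADBADBADACCBA ⇒ DAC·BDA·CBA·BDA·CBA·DBA·DBA·DAC·CBA·DAC·BDA·CBA·DBA·DAC·CBA·BDA·DAC·CBA·BDA·DAC·CBA·BDA·CBA·DBA·DBA·DAC·CBA·DAC·BDA·CBA·DBA·DAC·CBA·BDA·DAC·CBA·BDA·CBA·DBA·DAC·BDA·CBA·DBA·DAC·CBA·BDA·DAC·CBA·BDA·CBA·DBA·DBA·DAC·CBA·DAC·BDA·CBA·DBA·DAC·CBA·BDA·DAC·CBA·BDA·CBA·DBA·DAC·BDA·CBA·DBA·DAC·CBA·BDA·DAC·CBA·BDA·CBA·DBA·DBA·DAC·CBA·BDA·CBA·DBA·DAC·BDA·CBA·DBA·DAC·CBA·DAC·BDA·CBA·DBA·DAC·CBA·BDA·DAC·CBA·BDA·DAC·CBA·BDA·CBA·DBA·DBA·DAC·CBA
    A ↦ CBA
    B ↦ DAC
    C ↦ DBA
    D ↦ BDA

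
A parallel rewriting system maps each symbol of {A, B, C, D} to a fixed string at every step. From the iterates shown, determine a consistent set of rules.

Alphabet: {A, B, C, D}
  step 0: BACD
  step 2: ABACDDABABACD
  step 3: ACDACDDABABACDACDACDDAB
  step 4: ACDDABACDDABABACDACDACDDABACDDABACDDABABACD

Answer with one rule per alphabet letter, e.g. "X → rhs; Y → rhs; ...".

A->AC, B->D, C->DD, D->AB

  step 3 ⇒ step 4: ACDACDDABABACDACDACDDAB ⇒ AC·DD·AB·AC·DD·AB·AB·AC·D·AC·D·AC·DD·AB·AC·DD·AB·AC·DD·AB·AB·AC·D
    A ↦ AC
    B ↦ D
    C ↦ DD
    D ↦ AB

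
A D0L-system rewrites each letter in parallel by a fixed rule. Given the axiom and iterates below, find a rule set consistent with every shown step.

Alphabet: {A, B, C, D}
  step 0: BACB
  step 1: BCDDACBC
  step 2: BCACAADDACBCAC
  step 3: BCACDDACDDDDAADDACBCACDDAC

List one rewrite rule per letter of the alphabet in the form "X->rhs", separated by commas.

  step 2 ⇒ step 3: BCACAADDACBCAC ⇒ BC·AC·DD·AC·DD·DD·A·A·DD·AC·BC·AC·DD·AC
    A ↦ DD
    B ↦ BC
    C ↦ AC
    D ↦ A

A->DD, B->BC, C->AC, D->A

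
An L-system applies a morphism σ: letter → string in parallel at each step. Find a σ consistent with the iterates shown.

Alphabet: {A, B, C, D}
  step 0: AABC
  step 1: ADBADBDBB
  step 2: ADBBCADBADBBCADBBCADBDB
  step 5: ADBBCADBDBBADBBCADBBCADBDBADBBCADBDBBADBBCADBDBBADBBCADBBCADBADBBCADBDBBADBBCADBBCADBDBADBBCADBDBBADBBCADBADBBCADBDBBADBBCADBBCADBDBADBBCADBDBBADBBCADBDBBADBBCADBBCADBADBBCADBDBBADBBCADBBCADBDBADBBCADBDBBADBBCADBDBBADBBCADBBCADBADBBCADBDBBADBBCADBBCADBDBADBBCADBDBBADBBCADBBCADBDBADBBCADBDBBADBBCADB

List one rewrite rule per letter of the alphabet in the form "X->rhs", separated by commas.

A->ADB, B->DB, C->B, D->BCA

  step 1 ⇒ step 2: ADBADBDBB ⇒ ADB·BCA·DB·ADB·BCA·DB·BCA·DB·DB
    A ↦ ADB
    B ↦ DB
    D ↦ BCA
  step 0 ⇒ step 1: AABC ⇒ ADB·ADB·DB·B
    C ↦ B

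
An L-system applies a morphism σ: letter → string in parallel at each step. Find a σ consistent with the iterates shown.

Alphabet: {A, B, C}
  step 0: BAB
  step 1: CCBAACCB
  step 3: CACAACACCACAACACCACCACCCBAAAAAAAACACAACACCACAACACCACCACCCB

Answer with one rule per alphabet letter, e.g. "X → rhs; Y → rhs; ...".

A->AA, B->CCB, C->CAC

  step 0 ⇒ step 1: BAB ⇒ CCB·AA·CCB
    A ↦ AA
    B ↦ CCB
    C ↦ CAC  (constrained at step 1)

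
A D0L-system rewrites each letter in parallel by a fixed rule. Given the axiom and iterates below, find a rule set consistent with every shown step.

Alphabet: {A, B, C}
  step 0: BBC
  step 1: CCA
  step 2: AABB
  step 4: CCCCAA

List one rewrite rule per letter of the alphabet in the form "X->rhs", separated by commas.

A->BB, B->C, C->A

  step 1 ⇒ step 2: CCA ⇒ A·A·BB
    A ↦ BB
    C ↦ A
  step 0 ⇒ step 1: BBC ⇒ C·C·A
    B ↦ C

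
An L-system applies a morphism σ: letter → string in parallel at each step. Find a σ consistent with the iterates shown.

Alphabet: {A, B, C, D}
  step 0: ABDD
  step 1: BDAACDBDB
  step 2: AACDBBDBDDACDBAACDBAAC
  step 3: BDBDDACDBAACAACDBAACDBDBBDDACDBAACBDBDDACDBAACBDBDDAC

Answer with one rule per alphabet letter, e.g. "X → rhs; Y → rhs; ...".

A->BD, B->AAC, C->DAC, D->DB

  step 2 ⇒ step 3: AACDBBDBDDACDBAACDBAAC ⇒ BD·BD·DAC·DB·AAC·AAC·DB·AAC·DB·DB·BD·DAC·DB·AAC·BD·BD·DAC·DB·AAC·BD·BD·DAC
    A ↦ BD
    B ↦ AAC
    C ↦ DAC
    D ↦ DB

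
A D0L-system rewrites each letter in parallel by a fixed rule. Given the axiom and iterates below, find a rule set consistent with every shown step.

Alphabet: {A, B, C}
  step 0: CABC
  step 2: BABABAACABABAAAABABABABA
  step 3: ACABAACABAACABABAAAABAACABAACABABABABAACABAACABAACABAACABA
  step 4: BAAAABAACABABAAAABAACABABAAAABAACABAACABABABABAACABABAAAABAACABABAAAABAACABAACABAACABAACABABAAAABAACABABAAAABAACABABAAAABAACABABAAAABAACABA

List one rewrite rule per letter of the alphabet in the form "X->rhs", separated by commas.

A->BA, B->ACA, C->AAA

  step 3 ⇒ step 4: ACABAACABAACABABAAAABAACABAACABABABABAACABAACABAACABAACABA ⇒ BA·AAA·BA·ACA·BA·BA·AAA·BA·ACA·BA·BA·AAA·BA·ACA·BA·ACA·BA·BA·BA·BA·ACA·BA·BA·AAA·BA·ACA·BA·BA·AAA·BA·ACA·BA·ACA·BA·ACA·BA·ACA·BA·BA·AAA·BA·ACA·BA·BA·AAA·BA·ACA·BA·BA·AAA·BA·ACA·BA·BA·AAA·BA·ACA·BA
    A ↦ BA
    B ↦ ACA
    C ↦ AAA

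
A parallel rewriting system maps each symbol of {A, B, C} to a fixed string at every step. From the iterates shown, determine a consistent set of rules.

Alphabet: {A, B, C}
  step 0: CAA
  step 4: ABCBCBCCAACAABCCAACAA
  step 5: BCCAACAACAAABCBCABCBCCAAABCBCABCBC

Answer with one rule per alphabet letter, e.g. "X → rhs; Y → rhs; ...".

  step 4 ⇒ step 5: ABCBCBCCAACAABCCAACAA ⇒ BC·CA·A·CA·A·CA·A·A·BC·BC·A·BC·BC·CA·A·A·BC·BC·A·BC·BC
    A ↦ BC
    B ↦ CA
    C ↦ A

A->BC, B->CA, C->A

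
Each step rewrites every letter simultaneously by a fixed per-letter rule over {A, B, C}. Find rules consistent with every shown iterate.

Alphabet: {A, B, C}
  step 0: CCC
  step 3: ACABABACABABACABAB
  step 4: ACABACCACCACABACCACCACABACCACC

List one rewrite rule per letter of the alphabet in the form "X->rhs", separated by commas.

A->AC, B->C, C->AB

  step 3 ⇒ step 4: ACABABACABABACABAB ⇒ AC·AB·AC·C·AC·C·AC·AB·AC·C·AC·C·AC·AB·AC·C·AC·C
    A ↦ AC
    B ↦ C
    C ↦ AB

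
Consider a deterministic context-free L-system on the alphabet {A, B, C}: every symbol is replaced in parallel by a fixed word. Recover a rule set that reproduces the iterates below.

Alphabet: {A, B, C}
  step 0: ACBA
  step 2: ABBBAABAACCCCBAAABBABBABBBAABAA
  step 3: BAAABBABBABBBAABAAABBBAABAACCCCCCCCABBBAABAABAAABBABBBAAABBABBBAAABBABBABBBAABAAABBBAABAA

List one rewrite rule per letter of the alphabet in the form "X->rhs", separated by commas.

A->BAA, B->ABB, C->CC

  step 2 ⇒ step 3: ABBBAABAACCCCBAAABBABBABBBAABAA ⇒ BAA·ABB·ABB·ABB·BAA·BAA·ABB·BAA·BAA·CC·CC·CC·CC·ABB·BAA·BAA·BAA·ABB·ABB·BAA·ABB·ABB·BAA·ABB·ABB·ABB·BAA·BAA·ABB·BAA·BAA
    A ↦ BAA
    B ↦ ABB
    C ↦ CC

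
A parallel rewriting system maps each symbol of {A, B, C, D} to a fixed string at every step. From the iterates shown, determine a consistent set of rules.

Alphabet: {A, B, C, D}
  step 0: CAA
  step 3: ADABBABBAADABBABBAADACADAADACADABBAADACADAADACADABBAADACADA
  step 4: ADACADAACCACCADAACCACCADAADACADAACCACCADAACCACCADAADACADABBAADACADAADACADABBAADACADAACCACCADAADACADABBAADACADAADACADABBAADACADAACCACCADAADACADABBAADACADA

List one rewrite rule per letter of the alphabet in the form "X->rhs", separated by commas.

A->ADA, B->ACC, C->BBA, D->C

  step 3 ⇒ step 4: ADABBABBAADABBABBAADACADAADACADABBAADACADAADACADABBAADACADA ⇒ ADA·C·ADA·ACC·ACC·ADA·ACC·ACC·ADA·ADA·C·ADA·ACC·ACC·ADA·ACC·ACC·ADA·ADA·C·ADA·BBA·ADA·C·ADA·ADA·C·ADA·BBA·ADA·C·ADA·ACC·ACC·ADA·ADA·C·ADA·BBA·ADA·C·ADA·ADA·C·ADA·BBA·ADA·C·ADA·ACC·ACC·ADA·ADA·C·ADA·BBA·ADA·C·ADA
    A ↦ ADA
    B ↦ ACC
    C ↦ BBA
    D ↦ C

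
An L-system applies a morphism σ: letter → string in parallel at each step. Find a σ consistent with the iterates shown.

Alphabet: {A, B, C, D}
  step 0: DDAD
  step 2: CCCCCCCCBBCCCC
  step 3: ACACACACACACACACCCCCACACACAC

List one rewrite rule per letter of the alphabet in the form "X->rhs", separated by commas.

A->D, B->CC, C->AC, D->BB

  step 2 ⇒ step 3: CCCCCCCCBBCCCC ⇒ AC·AC·AC·AC·AC·AC·AC·AC·CC·CC·AC·AC·AC·AC
    B ↦ CC
    C ↦ AC
    A ↦ D  (constrained at step 0)
    D ↦ BB  (constrained at step 0)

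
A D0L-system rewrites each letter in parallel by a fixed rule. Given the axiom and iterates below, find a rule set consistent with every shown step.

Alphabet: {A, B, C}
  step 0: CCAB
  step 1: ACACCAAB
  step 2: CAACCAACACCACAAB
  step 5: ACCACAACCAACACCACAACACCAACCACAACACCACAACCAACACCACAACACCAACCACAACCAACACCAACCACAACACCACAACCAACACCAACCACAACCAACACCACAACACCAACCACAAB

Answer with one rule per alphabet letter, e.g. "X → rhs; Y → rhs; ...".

  step 1 ⇒ step 2: ACACCAAB ⇒ CA·AC·CA·AC·AC·CA·CA·AB
    A ↦ CA
    B ↦ AB
    C ↦ AC

A->CA, B->AB, C->AC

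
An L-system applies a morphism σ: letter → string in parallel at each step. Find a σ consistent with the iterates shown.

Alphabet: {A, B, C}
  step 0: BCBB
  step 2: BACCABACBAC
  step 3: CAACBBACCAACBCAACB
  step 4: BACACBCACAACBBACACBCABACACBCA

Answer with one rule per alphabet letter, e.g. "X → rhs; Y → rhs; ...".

A->AC, B->CA, C->B

  step 3 ⇒ step 4: CAACBBACCAACBCAACB ⇒ B·AC·AC·B·CA·CA·AC·B·B·AC·AC·B·CA·B·AC·AC·B·CA
    A ↦ AC
    B ↦ CA
    C ↦ B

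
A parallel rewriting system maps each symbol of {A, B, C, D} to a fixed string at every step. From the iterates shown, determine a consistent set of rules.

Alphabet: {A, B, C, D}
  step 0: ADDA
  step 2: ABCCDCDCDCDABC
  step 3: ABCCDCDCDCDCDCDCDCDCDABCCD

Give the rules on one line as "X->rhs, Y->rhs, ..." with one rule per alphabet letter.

A->AB, B->C, C->CD, D->CD

  step 2 ⇒ step 3: ABCCDCDCDCDABC ⇒ AB·C·CD·CD·CD·CD·CD·CD·CD·CD·CD·AB·C·CD
    A ↦ AB
    B ↦ C
    C ↦ CD
    D ↦ CD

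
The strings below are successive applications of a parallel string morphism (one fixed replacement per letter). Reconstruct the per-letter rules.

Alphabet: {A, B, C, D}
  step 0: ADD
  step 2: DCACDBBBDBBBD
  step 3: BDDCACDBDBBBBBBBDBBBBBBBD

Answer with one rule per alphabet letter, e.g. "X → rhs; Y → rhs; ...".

  step 2 ⇒ step 3: DCACDBBBDBBBD ⇒ BD·D·CAC·D·BD·BB·BB·BB·BD·BB·BB·BB·BD
    A ↦ CAC
    B ↦ BB
    C ↦ D
    D ↦ BD

A->CAC, B->BB, C->D, D->BD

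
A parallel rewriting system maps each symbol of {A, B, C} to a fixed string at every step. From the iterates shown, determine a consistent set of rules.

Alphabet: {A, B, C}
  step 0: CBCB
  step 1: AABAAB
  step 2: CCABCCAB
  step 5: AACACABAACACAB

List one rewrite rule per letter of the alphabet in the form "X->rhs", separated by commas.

A->C, B->AB, C->A

  step 1 ⇒ step 2: AABAAB ⇒ C·C·AB·C·C·AB
    A ↦ C
    B ↦ AB
  step 0 ⇒ step 1: CBCB ⇒ A·AB·A·AB
    C ↦ A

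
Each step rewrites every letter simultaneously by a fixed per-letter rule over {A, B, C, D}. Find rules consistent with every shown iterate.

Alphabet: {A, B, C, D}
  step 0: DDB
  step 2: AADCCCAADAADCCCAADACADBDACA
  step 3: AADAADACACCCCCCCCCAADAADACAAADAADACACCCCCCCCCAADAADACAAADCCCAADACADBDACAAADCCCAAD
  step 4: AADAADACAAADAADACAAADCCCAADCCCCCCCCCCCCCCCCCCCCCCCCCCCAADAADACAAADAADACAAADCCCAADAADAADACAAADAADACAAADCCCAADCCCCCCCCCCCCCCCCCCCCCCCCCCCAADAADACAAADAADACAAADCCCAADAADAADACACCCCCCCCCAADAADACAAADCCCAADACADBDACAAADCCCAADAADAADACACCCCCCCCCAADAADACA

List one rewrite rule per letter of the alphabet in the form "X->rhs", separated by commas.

  step 3 ⇒ step 4: AADAADACACCCCCCCCCAADAADACAAADAADACACCCCCCCCCAADAADACAAADCCCAADACADBDACAAADCCCAAD ⇒ AAD·AAD·ACA·AAD·AAD·ACA·AAD·CCC·AAD·CCC·CCC·CCC·CCC·CCC·CCC·CCC·CCC·CCC·AAD·AAD·ACA·AAD·AAD·ACA·AAD·CCC·AAD·AAD·AAD·ACA·AAD·AAD·ACA·AAD·CCC·AAD·CCC·CCC·CCC·CCC·CCC·CCC·CCC·CCC·CCC·AAD·AAD·ACA·AAD·AAD·ACA·AAD·CCC·AAD·AAD·AAD·ACA·CCC·CCC·CCC·AAD·AAD·ACA·AAD·CCC·AAD·ACA·DBD·ACA·AAD·CCC·AAD·AAD·AAD·ACA·CCC·CCC·CCC·AAD·AAD·ACA
    A ↦ AAD
    B ↦ DBD
    C ↦ CCC
    D ↦ ACA

A->AAD, B->DBD, C->CCC, D->ACA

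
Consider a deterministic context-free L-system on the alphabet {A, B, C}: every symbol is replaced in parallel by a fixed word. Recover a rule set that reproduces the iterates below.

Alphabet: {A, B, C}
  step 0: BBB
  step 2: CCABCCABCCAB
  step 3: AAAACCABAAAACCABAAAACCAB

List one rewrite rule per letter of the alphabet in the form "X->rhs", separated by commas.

  step 2 ⇒ step 3: CCABCCABCCAB ⇒ AA·AA·CC·AB·AA·AA·CC·AB·AA·AA·CC·AB
    A ↦ CC
    B ↦ AB
    C ↦ AA

A->CC, B->AB, C->AA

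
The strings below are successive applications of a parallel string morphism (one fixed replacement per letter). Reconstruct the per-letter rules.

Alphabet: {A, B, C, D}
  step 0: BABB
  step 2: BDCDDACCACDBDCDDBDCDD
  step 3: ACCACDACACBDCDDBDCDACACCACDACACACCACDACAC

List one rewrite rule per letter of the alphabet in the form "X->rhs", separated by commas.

  step 2 ⇒ step 3: BDCDDACCACDBDCDDBDCDD ⇒ ACC·AC·D·AC·AC·BDC·D·D·BDC·D·AC·ACC·AC·D·AC·AC·ACC·AC·D·AC·AC
    A ↦ BDC
    B ↦ ACC
    C ↦ D
    D ↦ AC

A->BDC, B->ACC, C->D, D->AC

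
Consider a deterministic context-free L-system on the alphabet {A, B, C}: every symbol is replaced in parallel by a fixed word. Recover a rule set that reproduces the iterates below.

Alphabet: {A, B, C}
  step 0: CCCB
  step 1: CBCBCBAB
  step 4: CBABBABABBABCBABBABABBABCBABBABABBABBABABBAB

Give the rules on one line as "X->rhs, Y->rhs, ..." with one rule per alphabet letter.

A->B, B->AB, C->CB

  step 0 ⇒ step 1: CCCB ⇒ CB·CB·CB·AB
    B ↦ AB
    C ↦ CB
    A ↦ B  (constrained at step 1)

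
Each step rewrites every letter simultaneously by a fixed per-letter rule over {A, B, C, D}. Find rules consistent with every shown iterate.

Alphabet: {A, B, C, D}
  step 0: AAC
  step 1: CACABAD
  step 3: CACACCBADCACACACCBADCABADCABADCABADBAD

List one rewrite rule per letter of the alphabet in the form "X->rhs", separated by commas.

  step 0 ⇒ step 1: AAC ⇒ CA·CA·BAD
    A ↦ CA
    C ↦ BAD
    B ↦ CA  (constrained at step 1)
    D ↦ CC  (constrained at step 1)

A->CA, B->CA, C->BAD, D->CC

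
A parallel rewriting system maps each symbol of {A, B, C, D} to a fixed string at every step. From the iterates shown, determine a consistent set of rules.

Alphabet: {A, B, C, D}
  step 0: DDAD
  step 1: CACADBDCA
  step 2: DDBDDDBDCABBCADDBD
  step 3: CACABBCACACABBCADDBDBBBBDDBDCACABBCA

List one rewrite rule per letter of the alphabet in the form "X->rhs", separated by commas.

A->DBD, B->BB, C->D, D->CA

  step 2 ⇒ step 3: DDBDDDBDCABBCADDBD ⇒ CA·CA·BB·CA·CA·CA·BB·CA·D·DBD·BB·BB·D·DBD·CA·CA·BB·CA
    A ↦ DBD
    B ↦ BB
    C ↦ D
    D ↦ CA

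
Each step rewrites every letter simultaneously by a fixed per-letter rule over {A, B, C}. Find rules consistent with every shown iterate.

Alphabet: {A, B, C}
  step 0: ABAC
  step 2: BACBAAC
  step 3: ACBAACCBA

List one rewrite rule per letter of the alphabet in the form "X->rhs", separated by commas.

  step 2 ⇒ step 3: BACBAAC ⇒ A·C·BA·A·C·C·BA
    A ↦ C
    B ↦ A
    C ↦ BA

A->C, B->A, C->BA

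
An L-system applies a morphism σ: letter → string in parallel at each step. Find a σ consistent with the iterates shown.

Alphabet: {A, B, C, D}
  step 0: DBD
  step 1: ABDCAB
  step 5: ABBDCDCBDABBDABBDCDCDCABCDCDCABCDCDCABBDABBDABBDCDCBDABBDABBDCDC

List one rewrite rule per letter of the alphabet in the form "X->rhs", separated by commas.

A->C, B->DC, C->BD, D->AB

  step 0 ⇒ step 1: DBD ⇒ AB·DC·AB
    B ↦ DC
    D ↦ AB
    A ↦ C  (constrained at step 1)
    C ↦ BD  (constrained at step 1)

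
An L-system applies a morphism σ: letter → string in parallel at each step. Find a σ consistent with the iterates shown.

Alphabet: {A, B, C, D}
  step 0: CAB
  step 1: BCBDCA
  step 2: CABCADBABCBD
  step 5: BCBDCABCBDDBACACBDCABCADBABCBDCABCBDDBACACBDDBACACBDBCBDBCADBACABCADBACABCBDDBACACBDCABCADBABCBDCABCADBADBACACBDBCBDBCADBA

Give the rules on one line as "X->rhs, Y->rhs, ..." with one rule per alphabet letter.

A->CBD, B->CA, C->B, D->DBA

  step 1 ⇒ step 2: BCBDCA ⇒ CA·B·CA·DBA·B·CBD
    A ↦ CBD
    B ↦ CA
    C ↦ B
    D ↦ DBA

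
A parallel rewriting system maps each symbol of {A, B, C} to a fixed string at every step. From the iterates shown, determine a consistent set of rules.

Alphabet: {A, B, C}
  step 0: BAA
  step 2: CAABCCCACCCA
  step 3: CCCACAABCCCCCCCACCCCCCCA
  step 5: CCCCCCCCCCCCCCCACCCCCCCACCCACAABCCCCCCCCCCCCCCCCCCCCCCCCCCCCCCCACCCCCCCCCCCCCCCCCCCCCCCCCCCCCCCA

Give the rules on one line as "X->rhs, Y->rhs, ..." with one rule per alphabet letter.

A->CA, B->AB, C->CC

  step 2 ⇒ step 3: CAABCCCACCCA ⇒ CC·CA·CA·AB·CC·CC·CC·CA·CC·CC·CC·CA
    A ↦ CA
    B ↦ AB
    C ↦ CC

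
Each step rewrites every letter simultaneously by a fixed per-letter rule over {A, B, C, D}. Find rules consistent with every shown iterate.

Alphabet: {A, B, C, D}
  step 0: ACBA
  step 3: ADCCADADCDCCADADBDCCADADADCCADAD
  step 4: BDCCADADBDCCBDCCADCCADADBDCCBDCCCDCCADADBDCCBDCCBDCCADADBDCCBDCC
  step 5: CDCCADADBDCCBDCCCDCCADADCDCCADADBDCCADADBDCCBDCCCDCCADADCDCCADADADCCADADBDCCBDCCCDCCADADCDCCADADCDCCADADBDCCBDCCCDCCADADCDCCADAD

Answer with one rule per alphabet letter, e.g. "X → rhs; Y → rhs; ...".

A->BD, B->CD, C->AD, D->CC

  step 4 ⇒ step 5: BDCCADADBDCCBDCCADCCADADBDCCBDCCCDCCADADBDCCBDCCBDCCADADBDCCBDCC ⇒ CD·CC·AD·AD·BD·CC·BD·CC·CD·CC·AD·AD·CD·CC·AD·AD·BD·CC·AD·AD·BD·CC·BD·CC·CD·CC·AD·AD·CD·CC·AD·AD·AD·CC·AD·AD·BD·CC·BD·CC·CD·CC·AD·AD·CD·CC·AD·AD·CD·CC·AD·AD·BD·CC·BD·CC·CD·CC·AD·AD·CD·CC·AD·AD
    A ↦ BD
    B ↦ CD
    C ↦ AD
    D ↦ CC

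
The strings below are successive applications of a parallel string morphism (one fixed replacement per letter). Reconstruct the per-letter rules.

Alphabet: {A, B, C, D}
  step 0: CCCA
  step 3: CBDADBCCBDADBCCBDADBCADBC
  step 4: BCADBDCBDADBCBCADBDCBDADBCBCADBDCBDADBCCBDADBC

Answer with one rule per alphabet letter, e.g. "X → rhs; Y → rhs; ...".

A->C, B->AD, C->BC, D->BD

  step 3 ⇒ step 4: CBDADBCCBDADBCCBDADBCADBC ⇒ BC·AD·BD·C·BD·AD·BC·BC·AD·BD·C·BD·AD·BC·BC·AD·BD·C·BD·AD·BC·C·BD·AD·BC
    A ↦ C
    B ↦ AD
    C ↦ BC
    D ↦ BD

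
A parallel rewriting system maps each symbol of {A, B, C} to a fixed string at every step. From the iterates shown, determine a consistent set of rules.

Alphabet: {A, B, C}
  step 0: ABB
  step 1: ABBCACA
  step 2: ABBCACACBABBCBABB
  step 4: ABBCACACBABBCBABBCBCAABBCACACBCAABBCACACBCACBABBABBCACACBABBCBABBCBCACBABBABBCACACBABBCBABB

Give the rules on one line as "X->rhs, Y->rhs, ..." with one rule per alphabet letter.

  step 1 ⇒ step 2: ABBCACA ⇒ ABB·CA·CA·CB·ABB·CB·ABB
    A ↦ ABB
    B ↦ CA
    C ↦ CB

A->ABB, B->CA, C->CB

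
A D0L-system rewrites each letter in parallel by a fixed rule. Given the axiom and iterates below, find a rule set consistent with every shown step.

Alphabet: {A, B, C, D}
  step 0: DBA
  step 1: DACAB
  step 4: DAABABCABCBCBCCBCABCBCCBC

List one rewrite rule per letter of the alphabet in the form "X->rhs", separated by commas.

  step 0 ⇒ step 1: DBA ⇒ DA·C·AB
    A ↦ AB
    B ↦ C
    D ↦ DA
    C ↦ BC  (constrained at step 1)

A->AB, B->C, C->BC, D->DA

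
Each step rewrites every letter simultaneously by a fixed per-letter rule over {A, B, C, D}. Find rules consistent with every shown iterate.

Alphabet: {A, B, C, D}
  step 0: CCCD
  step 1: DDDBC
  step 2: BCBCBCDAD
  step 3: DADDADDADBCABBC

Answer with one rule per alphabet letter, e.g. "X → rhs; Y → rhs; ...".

  step 2 ⇒ step 3: BCBCBCDAD ⇒ DA·D·DA·D·DA·D·BC·AB·BC
    A ↦ AB
    B ↦ DA
    C ↦ D
    D ↦ BC

A->AB, B->DA, C->D, D->BC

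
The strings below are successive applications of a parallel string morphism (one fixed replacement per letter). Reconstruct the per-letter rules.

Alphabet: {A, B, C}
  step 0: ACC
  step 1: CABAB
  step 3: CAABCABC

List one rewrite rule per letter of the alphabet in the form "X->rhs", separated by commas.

  step 0 ⇒ step 1: ACC ⇒ C·AB·AB
    A ↦ C
    C ↦ AB
    B ↦ A  (constrained at step 1)

A->C, B->A, C->AB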